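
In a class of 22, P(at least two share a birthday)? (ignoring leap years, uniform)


P(all different) = Π(365-i)/365 for i=0..21
= 0.524305
P(match) = 1 - 0.524305 = 0.475695

P ≈ 0.4757 ≈ 47.57%


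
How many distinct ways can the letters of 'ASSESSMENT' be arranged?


Letters: 10, freq: {'A': 1, 'S': 4, 'E': 2, 'M': 1, 'N': 1, 'T': 1}
10!/(1!×4!×2!×1!×1!×1!) = 3628800/48 = 75600

75600


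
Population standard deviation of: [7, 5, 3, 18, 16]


Mean = 49/5
  (7-49/5)²=196/25
  (5-49/5)²=576/25
  (3-49/5)²=1156/25
  (18-49/5)²=1681/25
  (16-49/5)²=961/25
Σ(x-μ)² = 914/5
σ² = (914/5)/5 = 914/25

σ = √(914/25) ≈ 6.0465


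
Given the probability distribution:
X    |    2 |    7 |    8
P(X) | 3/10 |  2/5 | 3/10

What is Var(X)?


E[X] = 29/5
E[X²] = 40
Var(X) = E[X²] - (E[X])² = 40 - 841/25 = 159/25

Var(X) = 159/25 ≈ 6.3600


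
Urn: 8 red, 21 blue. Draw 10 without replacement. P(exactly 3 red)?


Hypergeometric: C(8,3)×C(21,7)/C(29,10)
= 56×116280/20030010 = 31008/95381

P(X=3) = 31008/95381 ≈ 32.51%


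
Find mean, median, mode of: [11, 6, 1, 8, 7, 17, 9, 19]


Sorted: [1, 6, 7, 8, 9, 11, 17, 19]
Mean = 78/8 = 39/4
Median = 17/2
Freq: {11: 1, 6: 1, 1: 1, 8: 1, 7: 1, 17: 1, 9: 1, 19: 1}
Mode: No mode

Mean=39/4, Median=17/2, Mode=No mode


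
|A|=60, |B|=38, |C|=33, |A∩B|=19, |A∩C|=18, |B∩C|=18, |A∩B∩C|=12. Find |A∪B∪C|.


|A∪B∪C| = 60+38+33-19-18-18+12 = 88

|A∪B∪C| = 88


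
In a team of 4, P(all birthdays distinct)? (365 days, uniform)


P(all different) = Π(365-i)/365 for i=0..3
= (365/365)×(364/365)×...×(362/365)
= 0.983644

P ≈ 0.9836 ≈ 98.36%


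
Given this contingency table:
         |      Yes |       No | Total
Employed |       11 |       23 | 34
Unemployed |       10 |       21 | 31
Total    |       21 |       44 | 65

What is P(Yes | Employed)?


P(Yes | Employed) = 11/(11+23) = 11/34

P(Yes|Employed) = 11/34 ≈ 32.35%


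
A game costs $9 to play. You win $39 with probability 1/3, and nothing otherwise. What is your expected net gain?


E[gain] = (39-9)×1/3 + (-9)×2/3
= 10 - 6 = 4

Expected net gain = $4 ≈ $4.00


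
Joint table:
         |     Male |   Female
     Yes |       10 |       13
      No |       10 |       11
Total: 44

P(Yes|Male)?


P(Yes|Male) = 10/(10+10) = 10/20 = 1/2

P = 1/2 ≈ 50.00%


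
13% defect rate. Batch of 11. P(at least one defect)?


P(all good) = (87/100)^11 = 2161283703465490489863/10000000000000000000000
P(≥1 defect) = 7838716296534509510137/10000000000000000000000

P = 7838716296534509510137/10000000000000000000000 ≈ 78.39%


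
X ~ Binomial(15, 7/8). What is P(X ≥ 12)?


P(X ≥ 12) = Σ P(X=i) for i=12..15
P(X=12) = 6297785676455/35184372088832
P(X=13) = 10173346092735/35184372088832
P(X=14) = 10173346092735/35184372088832
P(X=15) = 4747561509943/35184372088832
Sum = 7848009842967/8796093022208

P(X ≥ 12) = 7848009842967/8796093022208 ≈ 89.22%


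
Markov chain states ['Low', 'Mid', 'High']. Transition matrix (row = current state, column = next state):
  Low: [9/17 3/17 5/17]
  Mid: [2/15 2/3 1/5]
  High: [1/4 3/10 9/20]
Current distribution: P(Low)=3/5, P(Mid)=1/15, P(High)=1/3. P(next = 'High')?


P(next=High) = Σᵢ P(now=i)×P(i→High)
= 3/5×5/17 + 1/15×1/5 + 1/3×9/20
= 3/17 + 1/75 + 3/20 = 1733/5100

P = 1733/5100 ≈ 0.3398


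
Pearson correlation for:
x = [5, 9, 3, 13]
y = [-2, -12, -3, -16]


n=4, Σx=30, Σy=-33, Σxy=-335, Σx²=284, Σy²=413
r = (4×(-335) - 30×(-33))/√((4×284 - 30²)(4×413 - (-33)²))
= -350/√(236×563) = -350/√132868 ≈ -350/364.5106 ≈ -0.9602

r ≈ -0.9602


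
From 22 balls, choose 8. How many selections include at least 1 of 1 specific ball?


Complement: C(22,8) - C(21,8) = 319770 - 203490 = 116280

116280


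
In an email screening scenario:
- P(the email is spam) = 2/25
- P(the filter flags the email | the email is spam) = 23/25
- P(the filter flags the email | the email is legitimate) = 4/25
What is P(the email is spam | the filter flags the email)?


Using Bayes' theorem:
P(A|B) = P(B|A)·P(A) / P(B)

P(the filter flags the email) = 23/25 × 2/25 + 4/25 × 23/25
= 46/625 + 92/625 = 138/625

P(the email is spam|the filter flags the email) = (46/625) / (138/625) = 1/3

P(the email is spam|the filter flags the email) = 1/3 ≈ 33.33%


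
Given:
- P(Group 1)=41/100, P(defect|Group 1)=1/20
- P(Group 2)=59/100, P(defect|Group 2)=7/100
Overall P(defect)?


P(B) = Σ P(B|Aᵢ)×P(Aᵢ)
  1/20×41/100 = 41/2000
  7/100×59/100 = 413/10000
Sum = 309/5000

P(defect) = 309/5000 ≈ 6.18%


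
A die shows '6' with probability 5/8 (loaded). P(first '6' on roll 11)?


Geometric: P(X=11) = (1-p)^(k-1)×p = (3/8)^10×5/8 = 295245/8589934592

P(X=11) = 295245/8589934592 ≈ 0.00%


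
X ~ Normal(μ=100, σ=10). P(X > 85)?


z = (85-100)/10 = -1.5
P(X > 85) = 1 - P(Z ≤ -1.5) = 1 - 0.0668 = 0.9332

P(X > 85) ≈ 0.9332


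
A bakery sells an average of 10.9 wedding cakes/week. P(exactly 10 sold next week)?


Poisson(λ=10.9): P(X=10) = e^(-λ)×λ^k/k!
= e^(-10.9) × 10.9^10 / 10!
≈ 1.8458234e-05 × 23673636745.9 / 3628800 ≈ 0.120418

P(X=10) ≈ 0.120418 ≈ 12.04%


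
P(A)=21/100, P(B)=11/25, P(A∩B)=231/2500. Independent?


P(A)×P(B) = 231/2500
P(A∩B) = 231/2500
Equal ✓ → Independent

Yes, independent


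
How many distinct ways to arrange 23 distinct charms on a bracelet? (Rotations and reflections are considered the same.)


Free circular arrangements: rotations and reflections both identified.
(n-1)!/2 = 22!/2 = 1124000727777607680000/2 = 562000363888803840000

562000363888803840000


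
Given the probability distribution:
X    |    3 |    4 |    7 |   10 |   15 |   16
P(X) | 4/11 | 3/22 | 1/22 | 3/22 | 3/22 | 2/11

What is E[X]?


E[X] = Σ x·P(X=x)
= (3)×(4/11) + (4)×(3/22) + (7)×(1/22) + (10)×(3/22) + (15)×(3/22) + (16)×(2/11)
= 91/11

E[X] = 91/11


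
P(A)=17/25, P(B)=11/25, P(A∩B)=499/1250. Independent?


P(A)×P(B) = 187/625
P(A∩B) = 499/1250
Not equal → NOT independent

No, not independent


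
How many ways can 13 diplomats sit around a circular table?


Circular arrangements of 13 distinct objects: fix one position to break rotational symmetry.
(n-1)! = 12! = 479001600

479001600


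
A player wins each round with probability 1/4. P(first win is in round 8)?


Geometric: P(X=8) = (1-p)^(k-1)×p = (3/4)^7×1/4 = 2187/65536

P(X=8) = 2187/65536 ≈ 3.34%


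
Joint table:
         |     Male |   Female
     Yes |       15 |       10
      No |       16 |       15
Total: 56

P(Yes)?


P(Yes) = (15+10)/56 = 25/56

P(Yes) = 25/56 ≈ 44.64%


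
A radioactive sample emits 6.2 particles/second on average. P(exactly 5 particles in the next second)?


Poisson(λ=6.2): P(X=5) = e^(-λ)×λ^k/k!
= e^(-6.2) × 6.2^5 / 5!
≈ 0.002029430636 × 9161.32832 / 120 ≈ 0.154936

P(X=5) ≈ 0.154936 ≈ 15.49%


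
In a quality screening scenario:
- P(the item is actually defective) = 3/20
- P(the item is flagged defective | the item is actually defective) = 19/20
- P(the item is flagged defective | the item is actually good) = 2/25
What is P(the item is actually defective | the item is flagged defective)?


Using Bayes' theorem:
P(A|B) = P(B|A)·P(A) / P(B)

P(the item is flagged defective) = 19/20 × 3/20 + 2/25 × 17/20
= 57/400 + 17/250 = 421/2000

P(the item is actually defective|the item is flagged defective) = (57/400) / (421/2000) = 285/421

P(the item is actually defective|the item is flagged defective) = 285/421 ≈ 67.70%


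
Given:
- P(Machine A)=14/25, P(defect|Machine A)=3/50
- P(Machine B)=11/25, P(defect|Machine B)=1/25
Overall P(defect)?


P(B) = Σ P(B|Aᵢ)×P(Aᵢ)
  3/50×14/25 = 21/625
  1/25×11/25 = 11/625
Sum = 32/625

P(defect) = 32/625 ≈ 5.12%


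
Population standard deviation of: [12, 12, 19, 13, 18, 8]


Mean = 82/6 = 41/3
  (12-41/3)²=25/9
  (12-41/3)²=25/9
  (19-41/3)²=256/9
  (13-41/3)²=4/9
  (18-41/3)²=169/9
  (8-41/3)²=289/9
Σ(x-μ)² = 256/3
σ² = (256/3)/6 = 128/9

σ = √(128/9) ≈ 3.7712


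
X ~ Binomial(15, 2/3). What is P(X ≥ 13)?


P(X ≥ 13) = Σ P(X=i) for i=13..15
P(X=13) = 286720/4782969
P(X=14) = 81920/4782969
P(X=15) = 32768/14348907
Sum = 1138688/14348907

P(X ≥ 13) = 1138688/14348907 ≈ 7.94%


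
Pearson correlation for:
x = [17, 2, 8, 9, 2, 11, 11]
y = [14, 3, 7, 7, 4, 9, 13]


n=7, Σx=60, Σy=57, Σxy=613, Σx²=684, Σy²=569
r = (7×613 - 60×57)/√((7×684 - 60²)(7×569 - 57²))
= 871/√(1188×734) = 871/√871992 ≈ 871/933.8051 ≈ 0.9327

r ≈ 0.9327


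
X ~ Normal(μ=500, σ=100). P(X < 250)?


z = (250-500)/100 = -2.5
P(Z < -2.5) = 0.0062

P(X < 250) ≈ 0.0062


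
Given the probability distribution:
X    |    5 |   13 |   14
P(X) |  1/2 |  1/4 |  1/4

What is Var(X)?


E[X] = 37/4
E[X²] = 415/4
Var(X) = E[X²] - (E[X])² = 415/4 - 1369/16 = 291/16

Var(X) = 291/16 ≈ 18.1875


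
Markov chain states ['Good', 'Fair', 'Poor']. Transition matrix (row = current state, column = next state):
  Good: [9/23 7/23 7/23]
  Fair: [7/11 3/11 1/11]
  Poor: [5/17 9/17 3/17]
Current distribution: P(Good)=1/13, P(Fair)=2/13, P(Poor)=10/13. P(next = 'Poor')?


P(next=Poor) = Σᵢ P(now=i)×P(i→Poor)
= 1/13×7/23 + 2/13×1/11 + 10/13×3/17
= 7/299 + 2/143 + 30/221 = 9681/55913

P = 9681/55913 ≈ 0.1731


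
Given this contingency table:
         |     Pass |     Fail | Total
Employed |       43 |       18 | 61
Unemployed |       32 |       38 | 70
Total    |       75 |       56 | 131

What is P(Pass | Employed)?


P(Pass | Employed) = 43/(43+18) = 43/61

P(Pass|Employed) = 43/61 ≈ 70.49%


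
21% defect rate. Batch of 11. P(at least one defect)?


P(all good) = (79/100)^11 = 747993810527520928879/10000000000000000000000
P(≥1 defect) = 9252006189472479071121/10000000000000000000000

P = 9252006189472479071121/10000000000000000000000 ≈ 92.52%


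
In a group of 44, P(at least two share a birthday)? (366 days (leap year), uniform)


P(all different) = Π(366-i)/366 for i=0..43
= 0.067633
P(match) = 1 - 0.067633 = 0.932367

P ≈ 0.9324 ≈ 93.24%


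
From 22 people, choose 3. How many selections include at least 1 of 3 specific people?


Complement: C(22,3) - C(19,3) = 1540 - 969 = 571

571


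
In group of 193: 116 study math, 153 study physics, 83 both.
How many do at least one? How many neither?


|A∪B| = 116+153-83 = 186
Neither = 193-186 = 7

At least one: 186; Neither: 7


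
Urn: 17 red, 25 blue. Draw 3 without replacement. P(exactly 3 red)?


Hypergeometric: C(17,3)×C(25,0)/C(42,3)
= 680×1/11480 = 17/287

P(X=3) = 17/287 ≈ 5.92%


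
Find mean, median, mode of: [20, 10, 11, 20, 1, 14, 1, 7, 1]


Sorted: [1, 1, 1, 7, 10, 11, 14, 20, 20]
Mean = 85/9
Median = 10
Freq: {20: 2, 10: 1, 11: 1, 1: 3, 14: 1, 7: 1}
Mode: [1]

Mean=85/9, Median=10, Mode=1


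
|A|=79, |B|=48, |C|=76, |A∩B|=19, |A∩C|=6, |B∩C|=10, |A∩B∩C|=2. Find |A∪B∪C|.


|A∪B∪C| = 79+48+76-19-6-10+2 = 170

|A∪B∪C| = 170


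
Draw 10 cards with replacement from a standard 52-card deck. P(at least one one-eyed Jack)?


P(not a one-eyed Jack) = 50/52 = 25/26
P(none in 10 draws) = (25/26)^10 = 95367431640625/141167095653376
P(≥1 one-eyed Jack) = 1 - 95367431640625/141167095653376 = 45799664012751/141167095653376

P = 45799664012751/141167095653376 ≈ 32.44%


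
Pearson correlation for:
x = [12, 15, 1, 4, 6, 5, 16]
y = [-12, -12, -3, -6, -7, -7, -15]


n=7, Σx=59, Σy=-62, Σxy=-668, Σx²=703, Σy²=656
r = (7×(-668) - 59×(-62))/√((7×703 - 59²)(7×656 - (-62)²))
= -1018/√(1440×748) = -1018/√1077120 ≈ -1018/1037.8439 ≈ -0.9809

r ≈ -0.9809


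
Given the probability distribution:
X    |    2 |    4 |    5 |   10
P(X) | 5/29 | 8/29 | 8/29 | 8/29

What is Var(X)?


E[X] = 162/29
E[X²] = 1148/29
Var(X) = E[X²] - (E[X])² = 1148/29 - 26244/841 = 7048/841

Var(X) = 7048/841 ≈ 8.3805


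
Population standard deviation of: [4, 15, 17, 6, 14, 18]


Mean = 74/6 = 37/3
  (4-37/3)²=625/9
  (15-37/3)²=64/9
  (17-37/3)²=196/9
  (6-37/3)²=361/9
  (14-37/3)²=25/9
  (18-37/3)²=289/9
Σ(x-μ)² = 520/3
σ² = (520/3)/6 = 260/9

σ = √(260/9) ≈ 5.3748


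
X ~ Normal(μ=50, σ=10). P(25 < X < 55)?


z₁=(25-50)/10=-2.5, z₂=(55-50)/10=0.5
P = Φ(0.5) - Φ(-2.5) = 0.691462 - 0.006210 = 0.685252 ≈ 0.6853

P(25 < X < 55) ≈ 0.6853


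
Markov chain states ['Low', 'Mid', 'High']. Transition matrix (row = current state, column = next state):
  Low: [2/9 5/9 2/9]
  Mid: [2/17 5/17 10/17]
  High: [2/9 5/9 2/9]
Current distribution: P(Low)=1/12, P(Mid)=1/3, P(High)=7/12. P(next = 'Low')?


P(next=Low) = Σᵢ P(now=i)×P(i→Low)
= 1/12×2/9 + 1/3×2/17 + 7/12×2/9
= 1/54 + 2/51 + 7/54 = 86/459

P = 86/459 ≈ 0.1874


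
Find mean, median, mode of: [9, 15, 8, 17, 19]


Sorted: [8, 9, 15, 17, 19]
Mean = 68/5
Median = 15
Freq: {9: 1, 15: 1, 8: 1, 17: 1, 19: 1}
Mode: No mode

Mean=68/5, Median=15, Mode=No mode


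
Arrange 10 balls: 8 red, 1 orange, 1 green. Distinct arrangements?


10!/(8!×1!×1!) = 90

90


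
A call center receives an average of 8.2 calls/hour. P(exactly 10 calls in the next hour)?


Poisson(λ=8.2): P(X=10) = e^(-λ)×λ^k/k!
= e^(-8.2) × 8.2^10 / 10!
≈ 0.00027465357 × 1374480313.36 / 3628800 ≈ 0.104031

P(X=10) ≈ 0.104031 ≈ 10.40%


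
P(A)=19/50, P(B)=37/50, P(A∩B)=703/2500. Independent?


P(A)×P(B) = 703/2500
P(A∩B) = 703/2500
Equal ✓ → Independent

Yes, independent


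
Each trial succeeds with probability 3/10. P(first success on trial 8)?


Geometric: P(X=8) = (1-p)^(k-1)×p = (7/10)^7×3/10 = 2470629/100000000

P(X=8) = 2470629/100000000 ≈ 2.47%


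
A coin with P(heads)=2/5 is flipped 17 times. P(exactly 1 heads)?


Binomial: P(X=1) = C(17,1)×p^1×(1-p)^16
= 17 × 2/5 × 43046721/152587890625 = 1463588514/762939453125

P(X=1) = 1463588514/762939453125 ≈ 0.19%


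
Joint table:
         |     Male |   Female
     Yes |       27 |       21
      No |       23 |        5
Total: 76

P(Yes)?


P(Yes) = (27+21)/76 = 48/76 = 12/19

P(Yes) = 12/19 ≈ 63.16%


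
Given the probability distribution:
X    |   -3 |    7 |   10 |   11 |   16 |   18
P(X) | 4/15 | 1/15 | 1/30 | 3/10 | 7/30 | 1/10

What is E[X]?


E[X] = Σ x·P(X=x)
= (-3)×(4/15) + (7)×(1/15) + (10)×(1/30) + (11)×(3/10) + (16)×(7/30) + (18)×(1/10)
= 53/6

E[X] = 53/6


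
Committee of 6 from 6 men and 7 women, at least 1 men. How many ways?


Count by #men:
  1M,5W: C(6,1)×C(7,5)=126
  2M,4W: C(6,2)×C(7,4)=525
  3M,3W: C(6,3)×C(7,3)=700
  4M,2W: C(6,4)×C(7,2)=315
  5M,1W: C(6,5)×C(7,1)=42
  6M,0W: C(6,6)×C(7,0)=1
Total = 1709

1709


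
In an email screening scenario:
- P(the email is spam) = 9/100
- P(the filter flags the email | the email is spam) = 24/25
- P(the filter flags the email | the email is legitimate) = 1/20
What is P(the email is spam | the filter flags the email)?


Using Bayes' theorem:
P(A|B) = P(B|A)·P(A) / P(B)

P(the filter flags the email) = 24/25 × 9/100 + 1/20 × 91/100
= 54/625 + 91/2000 = 1319/10000

P(the email is spam|the filter flags the email) = (54/625) / (1319/10000) = 864/1319

P(the email is spam|the filter flags the email) = 864/1319 ≈ 65.50%


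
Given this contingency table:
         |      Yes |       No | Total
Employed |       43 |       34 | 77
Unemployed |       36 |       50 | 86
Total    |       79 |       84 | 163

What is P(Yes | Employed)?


P(Yes | Employed) = 43/(43+34) = 43/77

P(Yes|Employed) = 43/77 ≈ 55.84%


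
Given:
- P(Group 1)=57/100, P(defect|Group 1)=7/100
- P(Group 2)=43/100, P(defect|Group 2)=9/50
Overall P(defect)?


P(B) = Σ P(B|Aᵢ)×P(Aᵢ)
  7/100×57/100 = 399/10000
  9/50×43/100 = 387/5000
Sum = 1173/10000

P(defect) = 1173/10000 ≈ 11.73%


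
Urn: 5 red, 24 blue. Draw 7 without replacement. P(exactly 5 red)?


Hypergeometric: C(5,5)×C(24,2)/C(29,7)
= 1×276/1560780 = 1/5655

P(X=5) = 1/5655 ≈ 0.02%


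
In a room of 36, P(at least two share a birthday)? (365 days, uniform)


P(all different) = Π(365-i)/365 for i=0..35
= 0.167818
P(match) = 1 - 0.167818 = 0.832182

P ≈ 0.8322 ≈ 83.22%


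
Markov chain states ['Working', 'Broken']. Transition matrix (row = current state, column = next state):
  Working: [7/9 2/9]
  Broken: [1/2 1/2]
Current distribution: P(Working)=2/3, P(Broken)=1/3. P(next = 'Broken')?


P(next=Broken) = Σᵢ P(now=i)×P(i→Broken)
= 2/3×2/9 + 1/3×1/2
= 4/27 + 1/6 = 17/54

P = 17/54 ≈ 0.3148


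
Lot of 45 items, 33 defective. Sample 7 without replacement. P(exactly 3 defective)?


Hypergeometric: C(33,3)×C(12,4)/C(45,7)
= 5456×495/45379620 = 1364/22919

P(X=3) = 1364/22919 ≈ 5.95%


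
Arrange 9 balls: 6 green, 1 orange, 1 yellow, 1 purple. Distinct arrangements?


9!/(6!×1!×1!×1!) = 504

504


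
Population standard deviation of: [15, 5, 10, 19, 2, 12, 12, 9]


Mean = 84/8 = 21/2
  (15-21/2)²=81/4
  (5-21/2)²=121/4
  (10-21/2)²=1/4
  (19-21/2)²=289/4
  (2-21/2)²=289/4
  (12-21/2)²=9/4
  (12-21/2)²=9/4
  (9-21/2)²=9/4
Σ(x-μ)² = 202
σ² = 202/8 = 101/4

σ = √(101/4) ≈ 5.0249


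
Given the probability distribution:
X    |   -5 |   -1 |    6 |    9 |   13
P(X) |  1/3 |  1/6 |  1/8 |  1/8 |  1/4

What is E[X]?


E[X] = Σ x·P(X=x)
= (-5)×(1/3) + (-1)×(1/6) + (6)×(1/8) + (9)×(1/8) + (13)×(1/4)
= 79/24

E[X] = 79/24


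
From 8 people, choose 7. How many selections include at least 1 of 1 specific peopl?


Complement: C(8,7) - C(7,7) = 8 - 1 = 7

7


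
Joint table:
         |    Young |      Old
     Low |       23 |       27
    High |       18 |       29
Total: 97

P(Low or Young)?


P(Low∨Young) = P(Low) + P(Young) - P(Low∧Young)
= (50 + 41 - 23)/97 = 68/97

P = 68/97 ≈ 70.10%


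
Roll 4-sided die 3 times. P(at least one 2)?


P(no 2)^3 = (3/4)^3 = 27/64
P(≥1) = 1 - 27/64 = 37/64

P = 37/64 ≈ 57.81%


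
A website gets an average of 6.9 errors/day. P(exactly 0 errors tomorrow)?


Poisson(λ=6.9): P(X=0) = e^(-λ)×λ^k/k!
= e^(-6.9) × 6.9^0 / 0!
≈ 0.001007785429 × 1 / 1 ≈ 0.001008

P(X=0) ≈ 0.001008 ≈ 0.10%


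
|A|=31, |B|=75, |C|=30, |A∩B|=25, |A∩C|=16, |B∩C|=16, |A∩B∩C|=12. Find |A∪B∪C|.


|A∪B∪C| = 31+75+30-25-16-16+12 = 91

|A∪B∪C| = 91


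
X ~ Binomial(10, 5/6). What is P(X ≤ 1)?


P(X ≤ 1) = Σ P(X=i) for i=0..1
P(X=0) = 1/60466176
P(X=1) = 25/30233088
Sum = 17/20155392

P(X ≤ 1) = 17/20155392 ≈ 0.00%


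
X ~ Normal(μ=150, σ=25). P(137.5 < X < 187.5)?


z₁=(137.5-150)/25=-0.5, z₂=(187.5-150)/25=1.5
P = Φ(1.5) - Φ(-0.5) = 0.933193 - 0.308538 = 0.624655 ≈ 0.6247

P(137.5 < X < 187.5) ≈ 0.6247


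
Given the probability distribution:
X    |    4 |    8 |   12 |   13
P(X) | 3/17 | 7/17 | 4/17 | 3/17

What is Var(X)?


E[X] = 155/17
E[X²] = 1579/17
Var(X) = E[X²] - (E[X])² = 1579/17 - 24025/289 = 2818/289

Var(X) = 2818/289 ≈ 9.7509


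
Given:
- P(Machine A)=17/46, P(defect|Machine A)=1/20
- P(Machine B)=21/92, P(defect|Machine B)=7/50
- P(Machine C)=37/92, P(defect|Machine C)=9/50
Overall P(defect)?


P(B) = Σ P(B|Aᵢ)×P(Aᵢ)
  1/20×17/46 = 17/920
  7/50×21/92 = 147/4600
  9/50×37/92 = 333/4600
Sum = 113/920

P(defect) = 113/920 ≈ 12.28%


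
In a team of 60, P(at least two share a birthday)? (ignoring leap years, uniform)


P(all different) = Π(365-i)/365 for i=0..59
= 0.005877
P(match) = 1 - 0.005877 = 0.994123

P ≈ 0.9941 ≈ 99.41%


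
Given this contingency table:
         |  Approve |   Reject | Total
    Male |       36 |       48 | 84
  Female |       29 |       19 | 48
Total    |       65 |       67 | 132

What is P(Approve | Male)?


P(Approve | Male) = 36/(36+48) = 36/84 = 3/7

P(Approve|Male) = 3/7 ≈ 42.86%


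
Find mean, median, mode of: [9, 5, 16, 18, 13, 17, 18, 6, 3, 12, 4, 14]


Sorted: [3, 4, 5, 6, 9, 12, 13, 14, 16, 17, 18, 18]
Mean = 135/12 = 45/4
Median = 25/2
Freq: {9: 1, 5: 1, 16: 1, 18: 2, 13: 1, 17: 1, 6: 1, 3: 1, 12: 1, 4: 1, 14: 1}
Mode: [18]

Mean=45/4, Median=25/2, Mode=18


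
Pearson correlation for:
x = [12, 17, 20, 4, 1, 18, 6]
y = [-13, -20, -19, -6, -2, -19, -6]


n=7, Σx=78, Σy=-85, Σxy=-1280, Σx²=1210, Σy²=1367
r = (7×(-1280) - 78×(-85))/√((7×1210 - 78²)(7×1367 - (-85)²))
= -2330/√(2386×2344) = -2330/√5592784 ≈ -2330/2364.9068 ≈ -0.9852

r ≈ -0.9852


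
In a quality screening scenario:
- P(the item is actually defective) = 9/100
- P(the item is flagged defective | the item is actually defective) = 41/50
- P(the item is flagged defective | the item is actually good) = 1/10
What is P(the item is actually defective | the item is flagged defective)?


Using Bayes' theorem:
P(A|B) = P(B|A)·P(A) / P(B)

P(the item is flagged defective) = 41/50 × 9/100 + 1/10 × 91/100
= 369/5000 + 91/1000 = 103/625

P(the item is actually defective|the item is flagged defective) = (369/5000) / (103/625) = 369/824

P(the item is actually defective|the item is flagged defective) = 369/824 ≈ 44.78%


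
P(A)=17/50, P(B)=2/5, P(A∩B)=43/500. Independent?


P(A)×P(B) = 17/125
P(A∩B) = 43/500
Not equal → NOT independent

No, not independent


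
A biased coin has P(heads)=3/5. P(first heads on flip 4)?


Geometric: P(X=4) = (1-p)^(k-1)×p = (2/5)^3×3/5 = 24/625

P(X=4) = 24/625 ≈ 3.84%


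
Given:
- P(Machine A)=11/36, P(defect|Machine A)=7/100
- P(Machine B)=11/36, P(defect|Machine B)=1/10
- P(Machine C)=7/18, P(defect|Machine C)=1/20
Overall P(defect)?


P(B) = Σ P(B|Aᵢ)×P(Aᵢ)
  7/100×11/36 = 77/3600
  1/10×11/36 = 11/360
  1/20×7/18 = 7/360
Sum = 257/3600

P(defect) = 257/3600 ≈ 7.14%


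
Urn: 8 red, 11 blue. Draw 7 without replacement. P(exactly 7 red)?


Hypergeometric: C(8,7)×C(11,0)/C(19,7)
= 8×1/50388 = 2/12597

P(X=7) = 2/12597 ≈ 0.02%


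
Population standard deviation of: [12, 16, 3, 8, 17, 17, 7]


Mean = 80/7
  (12-80/7)²=16/49
  (16-80/7)²=1024/49
  (3-80/7)²=3481/49
  (8-80/7)²=576/49
  (17-80/7)²=1521/49
  (17-80/7)²=1521/49
  (7-80/7)²=961/49
Σ(x-μ)² = 1300/7
σ² = (1300/7)/7 = 1300/49

σ = √(1300/49) ≈ 5.1508


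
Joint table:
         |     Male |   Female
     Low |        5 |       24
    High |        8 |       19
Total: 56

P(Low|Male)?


P(Low|Male) = 5/(5+8) = 5/13

P = 5/13 ≈ 38.46%


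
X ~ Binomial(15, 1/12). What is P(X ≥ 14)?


P(X ≥ 14) = Σ P(X=i) for i=14..15
P(X=14) = 55/5135673858195456
P(X=15) = 1/15407021574586368
Sum = 83/7703510787293184

P(X ≥ 14) = 83/7703510787293184 ≈ 0.00%


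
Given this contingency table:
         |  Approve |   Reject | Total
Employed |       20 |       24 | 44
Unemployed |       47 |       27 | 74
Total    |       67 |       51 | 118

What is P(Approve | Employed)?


P(Approve | Employed) = 20/(20+24) = 20/44 = 5/11

P(Approve|Employed) = 5/11 ≈ 45.45%


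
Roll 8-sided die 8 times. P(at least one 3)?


P(no 3)^8 = (7/8)^8 = 5764801/16777216
P(≥1) = 1 - 5764801/16777216 = 11012415/16777216

P = 11012415/16777216 ≈ 65.64%


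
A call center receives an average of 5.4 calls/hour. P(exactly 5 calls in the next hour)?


Poisson(λ=5.4): P(X=5) = e^(-λ)×λ^k/k!
= e^(-5.4) × 5.4^5 / 5!
≈ 0.004516580943 × 4591.65024 / 120 ≈ 0.172821

P(X=5) ≈ 0.172821 ≈ 17.28%


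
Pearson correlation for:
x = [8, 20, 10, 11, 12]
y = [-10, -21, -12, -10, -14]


n=5, Σx=61, Σy=-67, Σxy=-898, Σx²=829, Σy²=981
r = (5×(-898) - 61×(-67))/√((5×829 - 61²)(5×981 - (-67)²))
= -403/√(424×416) = -403/√176384 ≈ -403/419.9810 ≈ -0.9596

r ≈ -0.9596


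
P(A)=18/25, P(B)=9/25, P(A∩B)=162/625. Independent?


P(A)×P(B) = 162/625
P(A∩B) = 162/625
Equal ✓ → Independent

Yes, independent


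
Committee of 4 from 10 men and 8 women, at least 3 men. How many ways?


Count by #men:
  3M,1W: C(10,3)×C(8,1)=960
  4M,0W: C(10,4)×C(8,0)=210
Total = 1170

1170


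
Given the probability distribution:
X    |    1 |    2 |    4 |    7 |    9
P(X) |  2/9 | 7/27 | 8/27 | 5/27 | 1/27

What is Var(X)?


E[X] = 32/9
E[X²] = 488/27
Var(X) = E[X²] - (E[X])² = 488/27 - 1024/81 = 440/81

Var(X) = 440/81 ≈ 5.4321


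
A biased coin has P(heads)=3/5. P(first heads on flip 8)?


Geometric: P(X=8) = (1-p)^(k-1)×p = (2/5)^7×3/5 = 384/390625

P(X=8) = 384/390625 ≈ 0.10%


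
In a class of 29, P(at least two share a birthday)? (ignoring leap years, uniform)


P(all different) = Π(365-i)/365 for i=0..28
= 0.319031
P(match) = 1 - 0.319031 = 0.680969

P ≈ 0.6810 ≈ 68.10%


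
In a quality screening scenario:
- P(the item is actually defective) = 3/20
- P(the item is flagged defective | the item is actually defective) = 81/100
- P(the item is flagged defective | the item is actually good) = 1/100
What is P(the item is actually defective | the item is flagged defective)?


Using Bayes' theorem:
P(A|B) = P(B|A)·P(A) / P(B)

P(the item is flagged defective) = 81/100 × 3/20 + 1/100 × 17/20
= 243/2000 + 17/2000 = 13/100

P(the item is actually defective|the item is flagged defective) = (243/2000) / (13/100) = 243/260

P(the item is actually defective|the item is flagged defective) = 243/260 ≈ 93.46%


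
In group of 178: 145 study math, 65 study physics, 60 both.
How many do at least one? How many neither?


|A∪B| = 145+65-60 = 150
Neither = 178-150 = 28

At least one: 150; Neither: 28


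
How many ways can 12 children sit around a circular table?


Circular arrangements of 12 distinct objects: fix one position to break rotational symmetry.
(n-1)! = 11! = 39916800

39916800


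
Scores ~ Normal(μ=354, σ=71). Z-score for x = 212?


z = (x - μ)/σ = (212 - 354)/71 = -2.0

z = -2.0


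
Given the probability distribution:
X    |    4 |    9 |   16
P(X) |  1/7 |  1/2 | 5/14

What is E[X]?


E[X] = Σ x·P(X=x)
= (4)×(1/7) + (9)×(1/2) + (16)×(5/14)
= 151/14

E[X] = 151/14


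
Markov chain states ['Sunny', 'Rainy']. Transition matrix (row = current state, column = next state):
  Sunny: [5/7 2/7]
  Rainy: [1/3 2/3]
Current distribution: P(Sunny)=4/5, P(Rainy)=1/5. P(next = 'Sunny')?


P(next=Sunny) = Σᵢ P(now=i)×P(i→Sunny)
= 4/5×5/7 + 1/5×1/3
= 4/7 + 1/15 = 67/105

P = 67/105 ≈ 0.6381


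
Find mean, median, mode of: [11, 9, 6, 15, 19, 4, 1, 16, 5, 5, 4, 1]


Sorted: [1, 1, 4, 4, 5, 5, 6, 9, 11, 15, 16, 19]
Mean = 96/12 = 8
Median = 11/2
Freq: {11: 1, 9: 1, 6: 1, 15: 1, 19: 1, 4: 2, 1: 2, 16: 1, 5: 2}
Mode: [1, 4, 5]

Mean=8, Median=11/2, Mode=[1, 4, 5]


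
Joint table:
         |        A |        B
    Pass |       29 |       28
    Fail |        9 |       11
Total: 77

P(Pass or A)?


P(Pass∨A) = P(Pass) + P(A) - P(Pass∧A)
= (57 + 38 - 29)/77 = 66/77 = 6/7

P = 6/7 ≈ 85.71%


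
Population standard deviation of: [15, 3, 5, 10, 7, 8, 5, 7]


Mean = 60/8 = 15/2
  (15-15/2)²=225/4
  (3-15/2)²=81/4
  (5-15/2)²=25/4
  (10-15/2)²=25/4
  (7-15/2)²=1/4
  (8-15/2)²=1/4
  (5-15/2)²=25/4
  (7-15/2)²=1/4
Σ(x-μ)² = 96
σ² = 96/8 = 12

σ = √(12) ≈ 3.4641


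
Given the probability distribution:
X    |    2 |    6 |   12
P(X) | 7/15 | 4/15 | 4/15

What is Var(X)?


E[X] = 86/15
E[X²] = 748/15
Var(X) = E[X²] - (E[X])² = 748/15 - 7396/225 = 3824/225

Var(X) = 3824/225 ≈ 16.9956


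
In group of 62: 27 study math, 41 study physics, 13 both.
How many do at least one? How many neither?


|A∪B| = 27+41-13 = 55
Neither = 62-55 = 7

At least one: 55; Neither: 7


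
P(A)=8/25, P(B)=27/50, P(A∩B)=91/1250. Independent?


P(A)×P(B) = 108/625
P(A∩B) = 91/1250
Not equal → NOT independent

No, not independent


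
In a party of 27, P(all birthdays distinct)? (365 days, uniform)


P(all different) = Π(365-i)/365 for i=0..26
= (365/365)×(364/365)×...×(339/365)
= 0.373141

P ≈ 0.3731 ≈ 37.31%


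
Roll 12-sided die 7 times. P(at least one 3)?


P(no 3)^7 = (11/12)^7 = 19487171/35831808
P(≥1) = 1 - 19487171/35831808 = 16344637/35831808

P = 16344637/35831808 ≈ 45.61%


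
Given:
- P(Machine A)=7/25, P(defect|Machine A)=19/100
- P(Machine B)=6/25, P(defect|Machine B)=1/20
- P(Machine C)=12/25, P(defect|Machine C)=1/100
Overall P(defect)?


P(B) = Σ P(B|Aᵢ)×P(Aᵢ)
  19/100×7/25 = 133/2500
  1/20×6/25 = 3/250
  1/100×12/25 = 3/625
Sum = 7/100

P(defect) = 7/100 ≈ 7.00%


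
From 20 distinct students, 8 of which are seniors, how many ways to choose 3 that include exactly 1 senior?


Choose 1 of the 8 seniors and 2 of the other 12 students:
C(8,1)×C(12,2) = 8×66 = 528

528


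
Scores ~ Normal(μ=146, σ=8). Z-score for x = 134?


z = (x - μ)/σ = (134 - 146)/8 = -1.5

z = -1.5


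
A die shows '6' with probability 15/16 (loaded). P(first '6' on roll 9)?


Geometric: P(X=9) = (1-p)^(k-1)×p = (1/16)^8×15/16 = 15/68719476736

P(X=9) = 15/68719476736 ≈ 0.00%


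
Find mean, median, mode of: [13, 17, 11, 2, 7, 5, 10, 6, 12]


Sorted: [2, 5, 6, 7, 10, 11, 12, 13, 17]
Mean = 83/9
Median = 10
Freq: {13: 1, 17: 1, 11: 1, 2: 1, 7: 1, 5: 1, 10: 1, 6: 1, 12: 1}
Mode: No mode

Mean=83/9, Median=10, Mode=No mode


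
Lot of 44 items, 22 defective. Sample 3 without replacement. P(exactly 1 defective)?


Hypergeometric: C(22,1)×C(22,2)/C(44,3)
= 22×231/13244 = 33/86

P(X=1) = 33/86 ≈ 38.37%


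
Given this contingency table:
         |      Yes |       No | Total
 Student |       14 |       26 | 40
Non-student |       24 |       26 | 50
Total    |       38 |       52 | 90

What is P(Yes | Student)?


P(Yes | Student) = 14/(14+26) = 14/40 = 7/20

P(Yes|Student) = 7/20 ≈ 35.00%


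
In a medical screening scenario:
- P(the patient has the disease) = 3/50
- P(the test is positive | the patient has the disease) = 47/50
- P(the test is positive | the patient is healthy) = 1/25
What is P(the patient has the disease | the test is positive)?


Using Bayes' theorem:
P(A|B) = P(B|A)·P(A) / P(B)

P(the test is positive) = 47/50 × 3/50 + 1/25 × 47/50
= 141/2500 + 47/1250 = 47/500

P(the patient has the disease|the test is positive) = (141/2500) / (47/500) = 3/5

P(the patient has the disease|the test is positive) = 3/5 ≈ 60.00%


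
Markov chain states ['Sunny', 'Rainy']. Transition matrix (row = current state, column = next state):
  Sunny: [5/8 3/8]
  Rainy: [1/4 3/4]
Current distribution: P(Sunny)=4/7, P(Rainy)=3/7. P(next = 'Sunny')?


P(next=Sunny) = Σᵢ P(now=i)×P(i→Sunny)
= 4/7×5/8 + 3/7×1/4
= 5/14 + 3/28 = 13/28

P = 13/28 ≈ 0.4643


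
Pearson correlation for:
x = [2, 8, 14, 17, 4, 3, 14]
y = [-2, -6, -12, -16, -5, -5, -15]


n=7, Σx=62, Σy=-61, Σxy=-737, Σx²=774, Σy²=715
r = (7×(-737) - 62×(-61))/√((7×774 - 62²)(7×715 - (-61)²))
= -1377/√(1574×1284) = -1377/√2021016 ≈ -1377/1421.6244 ≈ -0.9686

r ≈ -0.9686


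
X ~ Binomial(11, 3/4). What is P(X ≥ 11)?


P(X ≥ 11) = Σ P(X=i) for i=11..11
P(X=11) = 177147/4194304
Sum = 177147/4194304

P(X ≥ 11) = 177147/4194304 ≈ 4.22%


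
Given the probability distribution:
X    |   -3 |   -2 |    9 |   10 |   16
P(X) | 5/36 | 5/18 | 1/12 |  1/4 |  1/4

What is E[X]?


E[X] = Σ x·P(X=x)
= (-3)×(5/36) + (-2)×(5/18) + (9)×(1/12) + (10)×(1/4) + (16)×(1/4)
= 113/18

E[X] = 113/18


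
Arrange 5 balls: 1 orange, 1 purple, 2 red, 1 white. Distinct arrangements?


5!/(1!×1!×2!×1!) = 60

60


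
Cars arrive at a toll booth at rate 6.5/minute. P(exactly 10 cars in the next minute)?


Poisson(λ=6.5): P(X=10) = e^(-λ)×λ^k/k!
= e^(-6.5) × 6.5^10 / 10!
≈ 0.001503439193 × 134627433.446 / 3628800 ≈ 0.055777

P(X=10) ≈ 0.055777 ≈ 5.58%


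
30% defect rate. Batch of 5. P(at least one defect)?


P(all good) = (7/10)^5 = 16807/100000
P(≥1 defect) = 83193/100000

P = 83193/100000 ≈ 83.19%


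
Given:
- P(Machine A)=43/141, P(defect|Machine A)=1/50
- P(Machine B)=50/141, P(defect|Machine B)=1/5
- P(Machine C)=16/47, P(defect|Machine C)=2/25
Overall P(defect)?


P(B) = Σ P(B|Aᵢ)×P(Aᵢ)
  1/50×43/141 = 43/7050
  1/5×50/141 = 10/141
  2/25×16/47 = 32/1175
Sum = 49/470

P(defect) = 49/470 ≈ 10.43%


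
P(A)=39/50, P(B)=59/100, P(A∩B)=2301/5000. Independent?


P(A)×P(B) = 2301/5000
P(A∩B) = 2301/5000
Equal ✓ → Independent

Yes, independent


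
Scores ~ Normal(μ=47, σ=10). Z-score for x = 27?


z = (x - μ)/σ = (27 - 47)/10 = -2.0

z = -2.0


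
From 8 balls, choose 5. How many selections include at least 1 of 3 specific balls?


Complement: C(8,5) - C(5,5) = 56 - 1 = 55

55


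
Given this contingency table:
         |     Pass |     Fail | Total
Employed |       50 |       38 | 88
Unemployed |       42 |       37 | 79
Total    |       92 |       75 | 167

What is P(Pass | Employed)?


P(Pass | Employed) = 50/(50+38) = 50/88 = 25/44

P(Pass|Employed) = 25/44 ≈ 56.82%


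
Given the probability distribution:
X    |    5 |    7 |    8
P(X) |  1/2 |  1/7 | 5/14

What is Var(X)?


E[X] = 89/14
E[X²] = 593/14
Var(X) = E[X²] - (E[X])² = 593/14 - 7921/196 = 381/196

Var(X) = 381/196 ≈ 1.9439


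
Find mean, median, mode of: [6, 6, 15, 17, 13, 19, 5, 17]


Sorted: [5, 6, 6, 13, 15, 17, 17, 19]
Mean = 98/8 = 49/4
Median = 14
Freq: {6: 2, 15: 1, 17: 2, 13: 1, 19: 1, 5: 1}
Mode: [6, 17]

Mean=49/4, Median=14, Mode=[6, 17]


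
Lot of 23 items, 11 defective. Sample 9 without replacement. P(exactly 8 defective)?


Hypergeometric: C(11,8)×C(12,1)/C(23,9)
= 165×12/817190 = 18/7429

P(X=8) = 18/7429 ≈ 0.24%


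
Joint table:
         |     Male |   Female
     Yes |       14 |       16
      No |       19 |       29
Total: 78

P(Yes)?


P(Yes) = (14+16)/78 = 30/78 = 5/13

P(Yes) = 5/13 ≈ 38.46%


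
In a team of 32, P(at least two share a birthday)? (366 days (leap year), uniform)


P(all different) = Π(366-i)/366 for i=0..31
= 0.247626
P(match) = 1 - 0.247626 = 0.752374

P ≈ 0.7524 ≈ 75.24%


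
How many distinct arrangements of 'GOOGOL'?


Letters: 6, freq: {'G': 2, 'O': 3, 'L': 1}
6!/(2!×3!×1!) = 720/12 = 60

60


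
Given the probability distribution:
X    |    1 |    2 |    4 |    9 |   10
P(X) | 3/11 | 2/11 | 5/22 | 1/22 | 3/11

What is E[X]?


E[X] = Σ x·P(X=x)
= (1)×(3/11) + (2)×(2/11) + (4)×(5/22) + (9)×(1/22) + (10)×(3/11)
= 103/22

E[X] = 103/22


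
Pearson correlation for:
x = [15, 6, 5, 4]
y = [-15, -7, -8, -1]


n=4, Σx=30, Σy=-31, Σxy=-311, Σx²=302, Σy²=339
r = (4×(-311) - 30×(-31))/√((4×302 - 30²)(4×339 - (-31)²))
= -314/√(308×395) = -314/√121660 ≈ -314/348.7979 ≈ -0.9002

r ≈ -0.9002


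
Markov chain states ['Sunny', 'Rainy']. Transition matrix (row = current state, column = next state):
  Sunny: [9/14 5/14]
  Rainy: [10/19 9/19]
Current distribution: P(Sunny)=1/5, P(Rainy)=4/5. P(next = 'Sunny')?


P(next=Sunny) = Σᵢ P(now=i)×P(i→Sunny)
= 1/5×9/14 + 4/5×10/19
= 9/70 + 8/19 = 731/1330

P = 731/1330 ≈ 0.5496


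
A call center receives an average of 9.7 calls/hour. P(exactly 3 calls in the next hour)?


Poisson(λ=9.7): P(X=3) = e^(-λ)×λ^k/k!
= e^(-9.7) × 9.7^3 / 3!
≈ 6.128349505e-05 × 912.673 / 6 ≈ 0.009322

P(X=3) ≈ 0.009322 ≈ 0.93%


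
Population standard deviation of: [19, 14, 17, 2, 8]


Mean = 60/5 = 12
  (19-12)²=49
  (14-12)²=4
  (17-12)²=25
  (2-12)²=100
  (8-12)²=16
Σ(x-μ)² = 194
σ² = 194/5

σ = √(194/5) ≈ 6.2290


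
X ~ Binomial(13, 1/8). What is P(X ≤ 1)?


P(X ≤ 1) = Σ P(X=i) for i=0..1
P(X=0) = 96889010407/549755813888
P(X=1) = 179936733613/549755813888
Sum = 69206436005/137438953472

P(X ≤ 1) = 69206436005/137438953472 ≈ 50.35%


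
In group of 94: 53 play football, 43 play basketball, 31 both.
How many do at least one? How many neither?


|A∪B| = 53+43-31 = 65
Neither = 94-65 = 29

At least one: 65; Neither: 29


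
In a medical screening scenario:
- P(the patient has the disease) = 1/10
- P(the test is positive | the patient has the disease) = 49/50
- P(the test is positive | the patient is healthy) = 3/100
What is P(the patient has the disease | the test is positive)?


Using Bayes' theorem:
P(A|B) = P(B|A)·P(A) / P(B)

P(the test is positive) = 49/50 × 1/10 + 3/100 × 9/10
= 49/500 + 27/1000 = 1/8

P(the patient has the disease|the test is positive) = (49/500) / (1/8) = 98/125

P(the patient has the disease|the test is positive) = 98/125 ≈ 78.40%


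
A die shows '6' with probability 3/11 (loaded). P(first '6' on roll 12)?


Geometric: P(X=12) = (1-p)^(k-1)×p = (8/11)^11×3/11 = 25769803776/3138428376721

P(X=12) = 25769803776/3138428376721 ≈ 0.82%


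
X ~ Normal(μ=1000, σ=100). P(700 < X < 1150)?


z₁=(700-1000)/100=-3.0, z₂=(1150-1000)/100=1.5
P = Φ(1.5) - Φ(-3.0) = 0.933193 - 0.001350 = 0.931843 ≈ 0.9318

P(700 < X < 1150) ≈ 0.9318


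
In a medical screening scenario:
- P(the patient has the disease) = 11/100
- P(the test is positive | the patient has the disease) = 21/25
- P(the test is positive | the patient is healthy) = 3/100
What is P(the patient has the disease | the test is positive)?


Using Bayes' theorem:
P(A|B) = P(B|A)·P(A) / P(B)

P(the test is positive) = 21/25 × 11/100 + 3/100 × 89/100
= 231/2500 + 267/10000 = 1191/10000

P(the patient has the disease|the test is positive) = (231/2500) / (1191/10000) = 308/397

P(the patient has the disease|the test is positive) = 308/397 ≈ 77.58%


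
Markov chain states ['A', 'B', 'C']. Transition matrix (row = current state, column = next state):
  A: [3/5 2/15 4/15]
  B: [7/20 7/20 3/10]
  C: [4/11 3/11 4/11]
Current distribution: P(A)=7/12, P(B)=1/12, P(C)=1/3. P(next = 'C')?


P(next=C) = Σᵢ P(now=i)×P(i→C)
= 7/12×4/15 + 1/12×3/10 + 1/3×4/11
= 7/45 + 1/40 + 4/33 = 239/792

P = 239/792 ≈ 0.3018


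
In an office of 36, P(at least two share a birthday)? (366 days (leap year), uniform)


P(all different) = Π(366-i)/366 for i=0..35
= 0.168667
P(match) = 1 - 0.168667 = 0.831333

P ≈ 0.8313 ≈ 83.13%


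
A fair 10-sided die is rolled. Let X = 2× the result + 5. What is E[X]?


E[die] = (1+10)/2 = 11/2
E[X] = 2×11/2 + 5 = 16

E[X] = 16


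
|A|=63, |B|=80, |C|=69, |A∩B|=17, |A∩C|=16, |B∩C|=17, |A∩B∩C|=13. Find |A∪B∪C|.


|A∪B∪C| = 63+80+69-17-16-17+13 = 175

|A∪B∪C| = 175


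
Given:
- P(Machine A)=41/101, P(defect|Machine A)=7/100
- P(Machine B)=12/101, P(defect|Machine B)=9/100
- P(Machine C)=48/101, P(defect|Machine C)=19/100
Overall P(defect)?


P(B) = Σ P(B|Aᵢ)×P(Aᵢ)
  7/100×41/101 = 287/10100
  9/100×12/101 = 27/2525
  19/100×48/101 = 228/2525
Sum = 1307/10100

P(defect) = 1307/10100 ≈ 12.94%


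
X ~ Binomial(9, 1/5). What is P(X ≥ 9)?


P(X ≥ 9) = Σ P(X=i) for i=9..9
P(X=9) = 1/1953125
Sum = 1/1953125

P(X ≥ 9) = 1/1953125 ≈ 0.00%


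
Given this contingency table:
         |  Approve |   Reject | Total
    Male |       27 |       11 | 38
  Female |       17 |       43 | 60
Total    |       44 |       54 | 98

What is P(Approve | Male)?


P(Approve | Male) = 27/(27+11) = 27/38

P(Approve|Male) = 27/38 ≈ 71.05%


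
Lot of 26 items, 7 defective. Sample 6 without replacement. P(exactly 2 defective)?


Hypergeometric: C(7,2)×C(19,4)/C(26,6)
= 21×3876/230230 = 5814/16445

P(X=2) = 5814/16445 ≈ 35.35%


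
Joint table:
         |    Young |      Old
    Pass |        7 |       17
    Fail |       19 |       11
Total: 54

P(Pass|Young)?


P(Pass|Young) = 7/(7+19) = 7/26

P = 7/26 ≈ 26.92%


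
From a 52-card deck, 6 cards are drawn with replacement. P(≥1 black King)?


P(not a black King) = 50/52 = 25/26
P(none in 6 draws) = (25/26)^6 = 244140625/308915776
P(≥1 black King) = 1 - 244140625/308915776 = 64775151/308915776

P = 64775151/308915776 ≈ 20.97%
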